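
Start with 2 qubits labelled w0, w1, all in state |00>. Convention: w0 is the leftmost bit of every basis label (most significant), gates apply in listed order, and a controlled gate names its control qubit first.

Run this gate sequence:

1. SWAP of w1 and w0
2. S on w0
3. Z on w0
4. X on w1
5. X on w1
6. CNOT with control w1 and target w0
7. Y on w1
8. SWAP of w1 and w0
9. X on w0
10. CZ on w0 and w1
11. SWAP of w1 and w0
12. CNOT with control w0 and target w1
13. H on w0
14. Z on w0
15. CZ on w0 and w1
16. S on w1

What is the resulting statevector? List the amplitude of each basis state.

After the circuit, the state carries amplitude sqrt(2)*I/2 on |00>, 0 on |01>, -sqrt(2)*I/2 on |10>, 0 on |11>.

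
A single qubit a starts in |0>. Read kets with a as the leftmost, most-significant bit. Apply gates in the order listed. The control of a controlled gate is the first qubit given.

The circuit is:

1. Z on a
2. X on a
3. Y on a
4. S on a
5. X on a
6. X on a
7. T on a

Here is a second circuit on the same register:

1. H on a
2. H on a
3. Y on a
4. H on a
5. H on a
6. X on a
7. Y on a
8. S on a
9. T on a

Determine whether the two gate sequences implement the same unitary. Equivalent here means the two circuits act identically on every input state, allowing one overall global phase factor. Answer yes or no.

No — the two circuits implement different unitaries, even allowing a global phase.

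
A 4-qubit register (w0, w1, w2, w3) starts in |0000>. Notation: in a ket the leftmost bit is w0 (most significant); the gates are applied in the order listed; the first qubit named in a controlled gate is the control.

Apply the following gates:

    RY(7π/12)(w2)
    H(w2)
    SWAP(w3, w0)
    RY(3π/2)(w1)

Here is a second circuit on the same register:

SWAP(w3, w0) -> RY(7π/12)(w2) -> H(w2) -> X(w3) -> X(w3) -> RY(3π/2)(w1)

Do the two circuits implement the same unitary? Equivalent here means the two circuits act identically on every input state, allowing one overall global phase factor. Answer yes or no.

Yes, they are equivalent — the unitaries differ by at most a global phase.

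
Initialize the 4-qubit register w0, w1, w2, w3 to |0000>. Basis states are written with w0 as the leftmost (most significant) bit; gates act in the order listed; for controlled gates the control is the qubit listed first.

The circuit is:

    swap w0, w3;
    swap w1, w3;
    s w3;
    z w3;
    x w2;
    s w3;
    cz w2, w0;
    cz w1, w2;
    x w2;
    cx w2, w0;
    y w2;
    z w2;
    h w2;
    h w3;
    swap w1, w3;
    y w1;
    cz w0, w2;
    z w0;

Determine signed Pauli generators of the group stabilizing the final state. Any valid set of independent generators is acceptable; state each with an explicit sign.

The final state is stabilized by the group generated by -IXII, -IIXI, +ZIII, +IIIZ; other independent generating sets are equally valid.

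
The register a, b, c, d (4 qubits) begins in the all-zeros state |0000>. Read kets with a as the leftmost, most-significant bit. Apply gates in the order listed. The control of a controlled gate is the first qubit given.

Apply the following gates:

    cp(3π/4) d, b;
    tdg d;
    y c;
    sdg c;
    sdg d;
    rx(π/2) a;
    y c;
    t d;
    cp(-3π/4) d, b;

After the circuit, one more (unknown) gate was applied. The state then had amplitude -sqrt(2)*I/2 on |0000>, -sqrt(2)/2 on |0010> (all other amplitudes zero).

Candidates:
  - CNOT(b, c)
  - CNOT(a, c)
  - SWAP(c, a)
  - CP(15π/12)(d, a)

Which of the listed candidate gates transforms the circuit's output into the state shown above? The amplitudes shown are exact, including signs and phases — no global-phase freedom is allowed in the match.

It was SWAP(c, a) that produced the state shown.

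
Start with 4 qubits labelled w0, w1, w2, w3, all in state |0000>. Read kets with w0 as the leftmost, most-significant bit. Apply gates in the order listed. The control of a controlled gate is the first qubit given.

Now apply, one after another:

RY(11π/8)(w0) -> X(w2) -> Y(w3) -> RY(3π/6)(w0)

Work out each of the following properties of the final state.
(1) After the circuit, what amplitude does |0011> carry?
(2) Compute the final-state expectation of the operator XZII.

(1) The amplitude on |0011> is -I*cos(pi/16).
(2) The observable XZII averages to -sqrt(2 - sqrt(2))/2.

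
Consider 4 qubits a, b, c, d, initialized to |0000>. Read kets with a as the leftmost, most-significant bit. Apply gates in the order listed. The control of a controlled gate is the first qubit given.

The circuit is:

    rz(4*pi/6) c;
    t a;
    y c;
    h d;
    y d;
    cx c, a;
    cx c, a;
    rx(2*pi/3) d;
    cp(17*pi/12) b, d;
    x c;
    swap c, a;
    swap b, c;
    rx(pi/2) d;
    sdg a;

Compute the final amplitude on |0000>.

The final state's coefficient on |0000> equals (-1 + sqrt(3) - sqrt(3)*I - I)*exp(2*I*pi/3)/4. Key observation: steps 6-7 multiply out to the identity, so the circuit reduces to the remaining gates.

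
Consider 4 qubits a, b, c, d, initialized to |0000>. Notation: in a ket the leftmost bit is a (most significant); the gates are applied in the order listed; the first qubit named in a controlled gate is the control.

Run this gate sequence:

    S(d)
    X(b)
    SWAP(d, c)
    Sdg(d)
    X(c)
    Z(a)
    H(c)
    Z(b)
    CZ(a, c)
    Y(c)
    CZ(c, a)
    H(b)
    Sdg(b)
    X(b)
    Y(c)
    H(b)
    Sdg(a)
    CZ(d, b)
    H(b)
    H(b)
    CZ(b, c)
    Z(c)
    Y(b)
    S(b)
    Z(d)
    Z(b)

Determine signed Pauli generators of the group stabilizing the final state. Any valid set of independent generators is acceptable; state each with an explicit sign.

One valid set of independent stabilizer generators is +IXZI, -IZXI, +ZIII, +IIIZ (any independent generating set of the same group is equally correct).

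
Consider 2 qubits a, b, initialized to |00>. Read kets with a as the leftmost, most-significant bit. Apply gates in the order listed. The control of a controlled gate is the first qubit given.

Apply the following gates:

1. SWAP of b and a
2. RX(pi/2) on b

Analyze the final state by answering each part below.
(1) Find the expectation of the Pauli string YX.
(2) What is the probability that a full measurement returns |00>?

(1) In the final state, YX has expectation 0.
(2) A full measurement returns |00> with probability 1/2.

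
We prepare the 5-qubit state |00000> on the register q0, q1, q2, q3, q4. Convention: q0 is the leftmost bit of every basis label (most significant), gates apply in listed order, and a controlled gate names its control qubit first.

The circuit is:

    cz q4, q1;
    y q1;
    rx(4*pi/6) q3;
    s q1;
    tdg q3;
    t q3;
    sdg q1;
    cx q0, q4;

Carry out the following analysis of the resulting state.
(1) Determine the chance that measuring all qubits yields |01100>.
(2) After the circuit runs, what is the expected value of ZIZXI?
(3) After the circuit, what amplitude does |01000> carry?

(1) Outcome |01100> occurs with probability 0. Key observation: the block from step 4 through step 7 cancels to the identity and can be dropped.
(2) The observable ZIZXI averages to 0.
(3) |01000> carries amplitude I/2 in the final state.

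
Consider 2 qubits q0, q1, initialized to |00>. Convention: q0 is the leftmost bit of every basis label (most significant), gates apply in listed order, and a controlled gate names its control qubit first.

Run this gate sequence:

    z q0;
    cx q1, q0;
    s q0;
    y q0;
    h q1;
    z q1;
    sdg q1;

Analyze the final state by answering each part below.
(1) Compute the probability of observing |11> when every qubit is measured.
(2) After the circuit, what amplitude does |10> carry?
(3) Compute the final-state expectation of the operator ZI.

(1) The probability of measuring |11> is 1/2.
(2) The amplitude on |10> is sqrt(2)*I/2.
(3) In the final state, ZI has expectation -1.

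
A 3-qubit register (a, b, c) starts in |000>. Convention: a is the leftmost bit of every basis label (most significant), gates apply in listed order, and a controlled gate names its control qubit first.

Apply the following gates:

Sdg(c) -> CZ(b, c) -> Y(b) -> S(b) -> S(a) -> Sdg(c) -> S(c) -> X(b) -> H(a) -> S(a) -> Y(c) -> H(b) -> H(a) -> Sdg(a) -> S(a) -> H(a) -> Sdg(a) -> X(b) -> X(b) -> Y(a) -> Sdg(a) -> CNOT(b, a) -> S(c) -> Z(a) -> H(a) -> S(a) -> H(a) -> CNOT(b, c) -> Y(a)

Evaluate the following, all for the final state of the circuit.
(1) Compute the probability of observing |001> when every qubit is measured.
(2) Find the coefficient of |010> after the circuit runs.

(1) A full measurement returns |001> with probability 1/2. Key observation: the block from step 13 through step 16 cancels to the identity and can be dropped.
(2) The amplitude on |010> is 0.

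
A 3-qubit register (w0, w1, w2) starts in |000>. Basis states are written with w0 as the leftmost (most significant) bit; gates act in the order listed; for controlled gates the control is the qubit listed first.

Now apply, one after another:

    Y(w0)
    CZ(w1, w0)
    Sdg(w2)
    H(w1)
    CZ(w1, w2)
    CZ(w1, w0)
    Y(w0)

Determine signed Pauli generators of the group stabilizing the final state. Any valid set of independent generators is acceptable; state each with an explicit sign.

The final state is stabilized by the group generated by -IXI, +ZII, +IIZ; other independent generating sets are equally valid.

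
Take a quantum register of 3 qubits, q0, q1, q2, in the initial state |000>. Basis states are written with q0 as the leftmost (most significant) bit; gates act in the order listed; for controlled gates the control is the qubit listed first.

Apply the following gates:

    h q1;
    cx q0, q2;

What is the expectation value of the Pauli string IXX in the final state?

The expectation value of IXX is 0.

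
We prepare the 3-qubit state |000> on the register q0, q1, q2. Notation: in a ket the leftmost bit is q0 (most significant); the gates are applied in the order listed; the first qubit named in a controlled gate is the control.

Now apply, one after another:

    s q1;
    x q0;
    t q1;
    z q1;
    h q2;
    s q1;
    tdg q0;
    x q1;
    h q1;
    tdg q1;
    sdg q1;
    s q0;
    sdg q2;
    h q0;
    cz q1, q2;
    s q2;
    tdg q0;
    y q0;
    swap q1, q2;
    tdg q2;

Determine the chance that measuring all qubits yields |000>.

A full measurement returns |000> with probability 1/8.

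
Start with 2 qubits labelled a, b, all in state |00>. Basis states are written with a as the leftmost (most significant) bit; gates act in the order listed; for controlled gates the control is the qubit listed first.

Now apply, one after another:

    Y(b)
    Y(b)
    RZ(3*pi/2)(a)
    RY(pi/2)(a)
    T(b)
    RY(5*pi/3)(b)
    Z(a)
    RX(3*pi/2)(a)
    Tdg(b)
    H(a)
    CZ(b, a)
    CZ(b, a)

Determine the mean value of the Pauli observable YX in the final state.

The expectation value of YX is 0.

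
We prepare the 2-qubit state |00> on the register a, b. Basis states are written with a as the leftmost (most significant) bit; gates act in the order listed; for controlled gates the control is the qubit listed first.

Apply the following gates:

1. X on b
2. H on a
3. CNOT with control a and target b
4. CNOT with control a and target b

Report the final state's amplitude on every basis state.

The final amplitudes are 0 on |00>, sqrt(2)/2 on |01>, 0 on |10>, sqrt(2)/2 on |11>. Key observation: gates 3-4 undo each other exactly, leaving only the rest of the circuit to track.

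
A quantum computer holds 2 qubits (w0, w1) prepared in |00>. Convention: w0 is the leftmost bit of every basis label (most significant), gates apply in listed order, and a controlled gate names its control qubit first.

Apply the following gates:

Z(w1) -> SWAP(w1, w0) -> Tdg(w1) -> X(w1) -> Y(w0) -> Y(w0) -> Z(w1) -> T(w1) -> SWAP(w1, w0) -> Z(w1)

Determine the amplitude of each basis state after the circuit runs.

After the circuit, the state carries amplitude -exp(I*pi/4) on |10>, and 0 on every other basis state.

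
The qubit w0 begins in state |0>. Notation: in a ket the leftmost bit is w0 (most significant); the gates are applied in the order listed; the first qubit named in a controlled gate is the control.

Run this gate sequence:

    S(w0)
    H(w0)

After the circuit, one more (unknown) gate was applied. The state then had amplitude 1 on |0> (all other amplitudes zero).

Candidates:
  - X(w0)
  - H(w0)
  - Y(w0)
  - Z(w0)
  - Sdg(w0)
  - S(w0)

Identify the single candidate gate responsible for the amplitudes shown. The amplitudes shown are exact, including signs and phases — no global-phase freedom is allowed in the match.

The applied gate was H(w0).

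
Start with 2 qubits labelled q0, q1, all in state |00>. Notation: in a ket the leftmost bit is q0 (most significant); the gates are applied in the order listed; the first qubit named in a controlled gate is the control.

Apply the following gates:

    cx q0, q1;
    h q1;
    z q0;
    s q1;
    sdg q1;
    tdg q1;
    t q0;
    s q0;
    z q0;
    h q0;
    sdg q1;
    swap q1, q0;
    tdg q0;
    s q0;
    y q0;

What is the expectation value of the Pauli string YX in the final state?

In the final state, YX has expectation -1.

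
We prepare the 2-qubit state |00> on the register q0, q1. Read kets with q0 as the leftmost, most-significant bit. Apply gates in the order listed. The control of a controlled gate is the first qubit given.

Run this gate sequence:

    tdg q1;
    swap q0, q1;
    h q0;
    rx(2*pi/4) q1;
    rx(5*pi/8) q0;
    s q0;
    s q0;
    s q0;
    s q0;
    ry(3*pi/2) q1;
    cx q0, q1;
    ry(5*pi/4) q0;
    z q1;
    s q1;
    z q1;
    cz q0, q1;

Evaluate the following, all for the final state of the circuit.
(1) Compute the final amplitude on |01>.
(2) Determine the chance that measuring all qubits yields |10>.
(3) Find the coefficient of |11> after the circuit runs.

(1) |01> carries amplitude -sqrt(2)*sqrt(1/2 - sqrt(2)/4)*sin(5*pi/16)/4 + sqrt(2)*sqrt(1/2 - sqrt(2)/4)*cos(5*pi/16)/4 + sqrt(2)*sqrt(sqrt(2)/4 + 1/2)*cos(5*pi/16)/4 + sqrt(2)*sqrt(sqrt(2)/4 + 1/2)*sin(5*pi/16)/4 - sqrt(2)*I*sqrt(sqrt(2)/4 + 1/2)*sin(5*pi/16)/4 - sqrt(2)*I*sqrt(1/2 - sqrt(2)/4)*sin(5*pi/16)/4 - sqrt(2)*I*sqrt(1/2 - sqrt(2)/4)*cos(5*pi/16)/4 + sqrt(2)*I*sqrt(sqrt(2)/4 + 1/2)*cos(5*pi/16)/4 in the final state. Key observation: the block from step 6 through step 9 cancels to the identity and can be dropped.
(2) A full measurement returns |10> with probability 1/4.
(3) |11> carries amplitude -sqrt(2)*sqrt(sqrt(2)/4 + 1/2)*sin(5*pi/16)/4 - sqrt(2)*sqrt(1/2 - sqrt(2)/4)*sin(5*pi/16)/4 - sqrt(2)*sqrt(1/2 - sqrt(2)/4)*cos(5*pi/16)/4 + sqrt(2)*sqrt(sqrt(2)/4 + 1/2)*cos(5*pi/16)/4 - sqrt(2)*I*sqrt(sqrt(2)/4 + 1/2)*sin(5*pi/16)/4 - sqrt(2)*I*sqrt(sqrt(2)/4 + 1/2)*cos(5*pi/16)/4 - sqrt(2)*I*sqrt(1/2 - sqrt(2)/4)*cos(5*pi/16)/4 + sqrt(2)*I*sqrt(1/2 - sqrt(2)/4)*sin(5*pi/16)/4 in the final state.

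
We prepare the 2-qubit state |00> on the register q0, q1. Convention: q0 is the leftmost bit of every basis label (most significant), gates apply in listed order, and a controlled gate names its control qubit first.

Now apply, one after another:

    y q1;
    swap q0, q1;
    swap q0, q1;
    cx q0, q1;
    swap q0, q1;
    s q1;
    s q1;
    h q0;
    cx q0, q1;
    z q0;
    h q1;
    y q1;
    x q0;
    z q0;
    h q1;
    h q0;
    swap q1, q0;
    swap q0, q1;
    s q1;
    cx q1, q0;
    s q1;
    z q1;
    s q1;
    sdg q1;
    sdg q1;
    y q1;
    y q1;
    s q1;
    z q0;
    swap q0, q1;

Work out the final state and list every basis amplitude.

The resulting statevector has amplitude -1/2 on |00>, 1/2 on |01>, 1/2 on |10>, 1/2 on |11>. Key observation: gates 25-28 undo each other exactly, leaving only the rest of the circuit to track.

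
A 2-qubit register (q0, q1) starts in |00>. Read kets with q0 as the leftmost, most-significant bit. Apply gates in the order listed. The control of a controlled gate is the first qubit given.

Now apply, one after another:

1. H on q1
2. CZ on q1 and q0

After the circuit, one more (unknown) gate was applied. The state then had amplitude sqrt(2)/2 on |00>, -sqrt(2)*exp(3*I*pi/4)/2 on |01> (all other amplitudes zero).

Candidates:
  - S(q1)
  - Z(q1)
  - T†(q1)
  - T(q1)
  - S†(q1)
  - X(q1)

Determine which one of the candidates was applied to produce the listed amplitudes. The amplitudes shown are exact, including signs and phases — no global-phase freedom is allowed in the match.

It was T†(q1) that produced the state shown.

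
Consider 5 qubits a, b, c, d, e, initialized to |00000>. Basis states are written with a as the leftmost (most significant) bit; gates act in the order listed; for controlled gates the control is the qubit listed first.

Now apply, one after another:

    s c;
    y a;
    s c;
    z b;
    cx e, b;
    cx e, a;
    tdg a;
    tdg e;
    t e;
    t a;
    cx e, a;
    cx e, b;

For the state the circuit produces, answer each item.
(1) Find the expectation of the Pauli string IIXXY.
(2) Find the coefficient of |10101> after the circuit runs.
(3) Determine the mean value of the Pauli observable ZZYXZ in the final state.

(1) In the final state, IIXXY has expectation 0.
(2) |10101> carries amplitude 0 in the final state.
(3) The observable ZZYXZ averages to 0.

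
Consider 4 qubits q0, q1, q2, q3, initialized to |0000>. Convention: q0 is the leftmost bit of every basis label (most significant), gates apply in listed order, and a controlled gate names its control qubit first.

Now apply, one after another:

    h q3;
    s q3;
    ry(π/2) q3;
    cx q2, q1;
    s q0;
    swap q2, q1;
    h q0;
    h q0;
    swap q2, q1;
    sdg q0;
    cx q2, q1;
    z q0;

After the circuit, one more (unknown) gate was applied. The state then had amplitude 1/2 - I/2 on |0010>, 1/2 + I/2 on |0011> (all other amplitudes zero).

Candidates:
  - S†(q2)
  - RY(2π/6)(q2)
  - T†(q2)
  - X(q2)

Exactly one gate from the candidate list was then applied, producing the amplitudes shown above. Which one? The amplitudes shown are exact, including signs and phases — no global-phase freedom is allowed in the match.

The applied gate was X(q2).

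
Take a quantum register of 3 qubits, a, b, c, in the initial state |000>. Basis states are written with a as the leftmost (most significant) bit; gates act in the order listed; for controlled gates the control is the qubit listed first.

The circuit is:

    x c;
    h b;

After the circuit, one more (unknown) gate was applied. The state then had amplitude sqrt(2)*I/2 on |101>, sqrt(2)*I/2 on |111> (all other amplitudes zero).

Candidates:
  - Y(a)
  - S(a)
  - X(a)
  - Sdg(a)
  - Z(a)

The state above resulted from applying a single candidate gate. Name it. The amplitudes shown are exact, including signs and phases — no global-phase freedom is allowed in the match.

It was Y(a) that produced the state shown.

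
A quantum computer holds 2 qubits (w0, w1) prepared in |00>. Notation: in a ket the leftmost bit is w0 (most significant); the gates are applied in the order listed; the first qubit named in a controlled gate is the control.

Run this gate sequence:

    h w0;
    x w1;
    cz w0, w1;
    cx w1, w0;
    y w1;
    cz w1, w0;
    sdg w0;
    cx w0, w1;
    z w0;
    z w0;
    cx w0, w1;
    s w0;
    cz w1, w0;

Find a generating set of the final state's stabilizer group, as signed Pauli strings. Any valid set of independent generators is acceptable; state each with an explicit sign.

The stabilizer group can be generated by -XI, +IZ, among other valid generating sets. Key observation: steps 6-13 multiply out to the identity, so the circuit reduces to the remaining gates.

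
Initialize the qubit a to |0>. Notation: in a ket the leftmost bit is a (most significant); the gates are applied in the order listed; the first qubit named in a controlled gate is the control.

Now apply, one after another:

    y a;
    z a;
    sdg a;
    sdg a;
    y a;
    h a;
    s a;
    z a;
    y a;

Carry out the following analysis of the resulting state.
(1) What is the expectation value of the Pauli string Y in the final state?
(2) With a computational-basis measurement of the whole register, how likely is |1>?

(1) The observable Y averages to -1.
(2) The probability of measuring |1> is 1/2.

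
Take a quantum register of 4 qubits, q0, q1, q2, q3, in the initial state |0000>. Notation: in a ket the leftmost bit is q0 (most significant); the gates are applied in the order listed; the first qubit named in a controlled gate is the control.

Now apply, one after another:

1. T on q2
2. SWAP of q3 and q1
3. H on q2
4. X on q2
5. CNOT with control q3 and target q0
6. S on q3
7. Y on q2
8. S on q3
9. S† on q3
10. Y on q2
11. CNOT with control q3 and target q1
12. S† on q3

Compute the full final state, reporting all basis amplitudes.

The final amplitudes are sqrt(2)/2 on |0000>, sqrt(2)/2 on |0010>, and 0 on every other basis state. Key observation: steps 7-10 multiply out to the identity, so the circuit reduces to the remaining gates.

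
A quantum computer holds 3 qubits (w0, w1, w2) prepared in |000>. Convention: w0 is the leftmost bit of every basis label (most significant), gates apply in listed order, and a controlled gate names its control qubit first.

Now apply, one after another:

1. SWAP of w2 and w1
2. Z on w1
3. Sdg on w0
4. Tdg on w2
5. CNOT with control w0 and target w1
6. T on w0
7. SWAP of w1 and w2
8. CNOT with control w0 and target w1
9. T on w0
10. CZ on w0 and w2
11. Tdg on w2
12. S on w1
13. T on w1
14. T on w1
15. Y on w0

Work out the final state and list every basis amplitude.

After the circuit, the state carries amplitude I on |100>, and 0 on every other basis state.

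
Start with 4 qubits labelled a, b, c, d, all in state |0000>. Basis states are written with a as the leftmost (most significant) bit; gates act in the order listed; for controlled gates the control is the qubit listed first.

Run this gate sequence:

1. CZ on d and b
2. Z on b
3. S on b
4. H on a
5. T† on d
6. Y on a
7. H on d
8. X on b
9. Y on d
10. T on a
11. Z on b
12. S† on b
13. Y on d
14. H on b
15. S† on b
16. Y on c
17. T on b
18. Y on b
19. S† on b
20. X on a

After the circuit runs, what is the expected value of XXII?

In the final state, XXII has expectation -1/2.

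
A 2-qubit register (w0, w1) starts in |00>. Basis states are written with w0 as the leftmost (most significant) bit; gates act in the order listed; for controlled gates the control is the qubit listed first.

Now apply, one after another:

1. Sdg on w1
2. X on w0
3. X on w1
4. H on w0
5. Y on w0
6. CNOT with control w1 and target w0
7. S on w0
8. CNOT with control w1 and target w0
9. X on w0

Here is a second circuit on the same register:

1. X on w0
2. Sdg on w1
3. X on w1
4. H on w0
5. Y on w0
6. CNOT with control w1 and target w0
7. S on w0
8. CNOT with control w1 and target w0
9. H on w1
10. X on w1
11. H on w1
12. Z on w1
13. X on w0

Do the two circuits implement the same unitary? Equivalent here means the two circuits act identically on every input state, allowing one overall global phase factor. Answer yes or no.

Yes: on every input state the two circuits agree up to one overall phase factor.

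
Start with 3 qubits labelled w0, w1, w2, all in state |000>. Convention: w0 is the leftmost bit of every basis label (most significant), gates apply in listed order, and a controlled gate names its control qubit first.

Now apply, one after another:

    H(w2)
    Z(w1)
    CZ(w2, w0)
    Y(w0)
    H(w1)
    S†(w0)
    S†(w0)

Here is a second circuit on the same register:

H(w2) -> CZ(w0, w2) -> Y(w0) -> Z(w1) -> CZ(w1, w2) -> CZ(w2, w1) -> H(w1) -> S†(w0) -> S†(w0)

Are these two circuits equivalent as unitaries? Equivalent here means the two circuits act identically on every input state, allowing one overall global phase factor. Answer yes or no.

Yes, they are equivalent — the unitaries differ by at most a global phase.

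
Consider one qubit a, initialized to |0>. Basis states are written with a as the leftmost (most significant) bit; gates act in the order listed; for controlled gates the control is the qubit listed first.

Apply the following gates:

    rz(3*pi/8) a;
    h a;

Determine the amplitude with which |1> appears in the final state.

|1> carries amplitude -sqrt(2)*exp(13*I*pi/16)/2 in the final state.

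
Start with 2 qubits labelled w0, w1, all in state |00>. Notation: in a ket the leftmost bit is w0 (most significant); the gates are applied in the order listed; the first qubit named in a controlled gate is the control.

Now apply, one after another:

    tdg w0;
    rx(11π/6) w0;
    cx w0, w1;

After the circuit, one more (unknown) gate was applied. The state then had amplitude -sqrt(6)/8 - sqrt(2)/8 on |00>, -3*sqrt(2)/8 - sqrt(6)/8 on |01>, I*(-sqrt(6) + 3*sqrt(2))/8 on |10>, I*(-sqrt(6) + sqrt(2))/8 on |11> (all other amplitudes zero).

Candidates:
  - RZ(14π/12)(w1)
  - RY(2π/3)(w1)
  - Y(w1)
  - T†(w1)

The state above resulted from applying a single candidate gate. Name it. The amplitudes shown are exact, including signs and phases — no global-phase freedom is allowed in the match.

It was RY(2π/3)(w1) that produced the state shown.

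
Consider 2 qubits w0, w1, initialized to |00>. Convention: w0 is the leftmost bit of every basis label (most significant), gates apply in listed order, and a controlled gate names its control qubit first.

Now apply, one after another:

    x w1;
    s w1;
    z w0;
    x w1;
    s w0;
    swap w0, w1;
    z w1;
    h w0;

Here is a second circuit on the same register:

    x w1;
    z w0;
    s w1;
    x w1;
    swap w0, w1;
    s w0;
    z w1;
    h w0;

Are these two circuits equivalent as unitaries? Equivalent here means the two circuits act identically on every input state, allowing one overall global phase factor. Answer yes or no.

No, they are not equivalent — no single phase factor reconciles the two unitaries.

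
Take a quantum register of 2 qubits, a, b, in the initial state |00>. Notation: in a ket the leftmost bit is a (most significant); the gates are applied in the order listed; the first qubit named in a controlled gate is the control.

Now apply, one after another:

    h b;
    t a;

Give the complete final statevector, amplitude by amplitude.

The resulting statevector has amplitude sqrt(2)/2 on |00>, sqrt(2)/2 on |01>, 0 on |10>, 0 on |11>.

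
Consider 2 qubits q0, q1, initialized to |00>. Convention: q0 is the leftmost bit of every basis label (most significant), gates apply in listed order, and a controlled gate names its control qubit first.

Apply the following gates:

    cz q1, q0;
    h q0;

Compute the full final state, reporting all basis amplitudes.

The final amplitudes are sqrt(2)/2 on |00>, 0 on |01>, sqrt(2)/2 on |10>, 0 on |11>.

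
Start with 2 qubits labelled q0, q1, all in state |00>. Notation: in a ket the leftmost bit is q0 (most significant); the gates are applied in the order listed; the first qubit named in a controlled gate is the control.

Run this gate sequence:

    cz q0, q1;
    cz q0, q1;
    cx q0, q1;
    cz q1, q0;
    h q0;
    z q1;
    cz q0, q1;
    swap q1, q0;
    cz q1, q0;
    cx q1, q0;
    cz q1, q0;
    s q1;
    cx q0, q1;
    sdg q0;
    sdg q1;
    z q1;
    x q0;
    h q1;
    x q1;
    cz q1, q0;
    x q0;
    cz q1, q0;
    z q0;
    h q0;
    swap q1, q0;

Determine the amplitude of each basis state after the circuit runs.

The resulting statevector has amplitude sqrt(2)/2 on |00>, 0 on |01>, -sqrt(2)/2 on |10>, 0 on |11>.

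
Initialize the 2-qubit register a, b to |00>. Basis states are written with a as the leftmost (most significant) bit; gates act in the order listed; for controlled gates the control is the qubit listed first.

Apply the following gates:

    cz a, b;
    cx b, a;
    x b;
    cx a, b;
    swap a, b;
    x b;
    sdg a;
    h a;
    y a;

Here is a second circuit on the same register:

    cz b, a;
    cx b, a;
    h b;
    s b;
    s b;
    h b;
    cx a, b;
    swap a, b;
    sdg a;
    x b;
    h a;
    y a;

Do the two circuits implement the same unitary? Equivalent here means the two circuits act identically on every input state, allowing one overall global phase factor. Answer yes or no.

Yes — the two circuits implement the same unitary up to a global phase.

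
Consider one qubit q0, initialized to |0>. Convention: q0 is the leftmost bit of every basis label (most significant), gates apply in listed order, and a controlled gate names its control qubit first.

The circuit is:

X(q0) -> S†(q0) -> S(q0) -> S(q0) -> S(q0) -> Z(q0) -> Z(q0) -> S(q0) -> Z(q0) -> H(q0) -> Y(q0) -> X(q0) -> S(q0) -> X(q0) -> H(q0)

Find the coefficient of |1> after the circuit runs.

The final state's coefficient on |1> equals 1/2 - I/2.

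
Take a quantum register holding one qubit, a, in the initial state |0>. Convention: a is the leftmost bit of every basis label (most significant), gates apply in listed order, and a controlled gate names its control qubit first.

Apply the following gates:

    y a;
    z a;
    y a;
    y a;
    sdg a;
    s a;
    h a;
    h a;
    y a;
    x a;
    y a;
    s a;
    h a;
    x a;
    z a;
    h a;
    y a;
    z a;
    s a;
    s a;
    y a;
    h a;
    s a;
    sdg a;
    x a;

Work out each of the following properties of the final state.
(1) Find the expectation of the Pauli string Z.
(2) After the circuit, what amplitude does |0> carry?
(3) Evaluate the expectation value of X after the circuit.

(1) The expectation value of Z is 0.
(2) The amplitude on |0> is -sqrt(2)*I/2.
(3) The observable X averages to -1.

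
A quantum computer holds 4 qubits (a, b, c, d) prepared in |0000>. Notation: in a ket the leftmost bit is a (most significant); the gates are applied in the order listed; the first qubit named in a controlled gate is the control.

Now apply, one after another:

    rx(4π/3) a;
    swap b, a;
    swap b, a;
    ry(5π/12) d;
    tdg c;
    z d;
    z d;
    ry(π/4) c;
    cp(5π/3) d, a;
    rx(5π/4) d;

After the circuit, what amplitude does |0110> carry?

|0110> carries amplitude 0 in the final state.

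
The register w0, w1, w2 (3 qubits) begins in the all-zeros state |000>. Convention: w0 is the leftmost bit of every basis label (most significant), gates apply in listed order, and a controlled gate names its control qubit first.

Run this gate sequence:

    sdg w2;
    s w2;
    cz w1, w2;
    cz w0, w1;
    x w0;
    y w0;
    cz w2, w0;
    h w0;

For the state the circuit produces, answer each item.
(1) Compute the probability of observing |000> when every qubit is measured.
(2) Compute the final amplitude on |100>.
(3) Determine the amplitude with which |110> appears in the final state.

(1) Outcome |000> occurs with probability 1/2.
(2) The final state's coefficient on |100> equals -sqrt(2)*I/2.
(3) The final state's coefficient on |110> equals 0.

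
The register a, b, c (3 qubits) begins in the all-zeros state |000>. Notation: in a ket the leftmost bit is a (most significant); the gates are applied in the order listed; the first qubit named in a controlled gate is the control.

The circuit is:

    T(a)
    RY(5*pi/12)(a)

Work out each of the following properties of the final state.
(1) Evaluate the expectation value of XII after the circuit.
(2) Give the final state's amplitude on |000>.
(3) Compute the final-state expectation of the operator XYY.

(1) The observable XII averages to sqrt(2)/4 + sqrt(6)/4.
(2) The amplitude on |000> is sqrt(6 - 3*sqrt(2))/4 + sqrt(sqrt(2) + 2)/4.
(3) In the final state, XYY has expectation 0.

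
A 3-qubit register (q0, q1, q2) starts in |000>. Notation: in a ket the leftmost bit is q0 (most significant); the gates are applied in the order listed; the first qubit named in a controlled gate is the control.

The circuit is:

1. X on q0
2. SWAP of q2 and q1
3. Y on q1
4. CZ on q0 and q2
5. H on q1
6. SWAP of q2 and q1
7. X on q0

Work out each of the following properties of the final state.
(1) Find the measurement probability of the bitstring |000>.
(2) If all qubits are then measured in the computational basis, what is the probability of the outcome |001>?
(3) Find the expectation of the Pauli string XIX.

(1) The probability of measuring |000> is 1/2.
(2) A full measurement returns |001> with probability 1/2.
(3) The observable XIX averages to 0.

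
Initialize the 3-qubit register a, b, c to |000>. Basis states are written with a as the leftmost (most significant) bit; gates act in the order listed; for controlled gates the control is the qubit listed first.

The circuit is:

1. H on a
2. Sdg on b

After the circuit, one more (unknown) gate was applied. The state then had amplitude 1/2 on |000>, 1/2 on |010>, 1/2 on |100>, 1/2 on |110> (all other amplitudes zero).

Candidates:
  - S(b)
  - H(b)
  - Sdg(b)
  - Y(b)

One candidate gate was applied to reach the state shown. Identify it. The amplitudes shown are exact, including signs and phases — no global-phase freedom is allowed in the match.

It was H(b) that produced the state shown.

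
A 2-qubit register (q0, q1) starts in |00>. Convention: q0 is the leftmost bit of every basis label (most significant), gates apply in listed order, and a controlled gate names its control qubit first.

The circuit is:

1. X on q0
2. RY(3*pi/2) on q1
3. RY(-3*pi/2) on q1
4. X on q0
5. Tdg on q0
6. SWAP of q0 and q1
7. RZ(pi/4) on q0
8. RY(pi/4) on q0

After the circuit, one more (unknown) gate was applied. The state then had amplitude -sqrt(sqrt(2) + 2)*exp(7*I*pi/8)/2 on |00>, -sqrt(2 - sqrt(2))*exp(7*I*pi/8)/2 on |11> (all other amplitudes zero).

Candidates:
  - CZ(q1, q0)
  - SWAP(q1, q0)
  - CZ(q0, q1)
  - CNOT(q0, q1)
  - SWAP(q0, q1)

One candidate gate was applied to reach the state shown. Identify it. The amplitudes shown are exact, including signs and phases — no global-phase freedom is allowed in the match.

The unique candidate consistent with the amplitudes is CNOT(q0, q1). Key observation: steps 1-4 multiply out to the identity, so the circuit reduces to the remaining gates.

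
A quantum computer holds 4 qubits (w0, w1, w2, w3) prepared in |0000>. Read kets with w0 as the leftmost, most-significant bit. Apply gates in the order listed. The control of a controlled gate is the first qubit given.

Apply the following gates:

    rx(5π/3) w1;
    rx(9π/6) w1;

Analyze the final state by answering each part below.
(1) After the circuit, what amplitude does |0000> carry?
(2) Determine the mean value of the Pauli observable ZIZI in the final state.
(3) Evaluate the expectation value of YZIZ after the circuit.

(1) The final state's coefficient on |0000> equals -sqrt(2)/4 + sqrt(6)/4.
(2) The observable ZIZI averages to 1.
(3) The observable YZIZ averages to 0.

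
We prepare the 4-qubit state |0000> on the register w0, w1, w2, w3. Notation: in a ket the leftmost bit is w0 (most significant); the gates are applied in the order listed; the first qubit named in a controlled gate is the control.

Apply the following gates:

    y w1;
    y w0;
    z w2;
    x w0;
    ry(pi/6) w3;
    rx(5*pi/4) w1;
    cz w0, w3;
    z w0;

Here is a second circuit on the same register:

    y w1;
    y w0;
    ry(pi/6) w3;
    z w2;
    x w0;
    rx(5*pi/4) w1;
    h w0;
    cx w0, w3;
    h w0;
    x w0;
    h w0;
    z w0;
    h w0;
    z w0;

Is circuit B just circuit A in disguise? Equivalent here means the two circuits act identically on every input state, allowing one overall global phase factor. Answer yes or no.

No, they are not equivalent — no single phase factor reconciles the two unitaries.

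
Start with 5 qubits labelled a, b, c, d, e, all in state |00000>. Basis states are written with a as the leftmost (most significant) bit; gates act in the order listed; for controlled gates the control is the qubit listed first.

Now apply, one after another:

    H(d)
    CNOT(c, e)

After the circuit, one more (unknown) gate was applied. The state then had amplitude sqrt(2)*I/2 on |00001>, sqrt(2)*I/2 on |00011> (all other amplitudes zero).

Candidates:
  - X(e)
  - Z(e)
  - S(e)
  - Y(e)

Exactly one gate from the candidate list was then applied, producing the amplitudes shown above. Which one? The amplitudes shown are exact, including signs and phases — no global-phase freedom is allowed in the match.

The unique candidate consistent with the amplitudes is Y(e).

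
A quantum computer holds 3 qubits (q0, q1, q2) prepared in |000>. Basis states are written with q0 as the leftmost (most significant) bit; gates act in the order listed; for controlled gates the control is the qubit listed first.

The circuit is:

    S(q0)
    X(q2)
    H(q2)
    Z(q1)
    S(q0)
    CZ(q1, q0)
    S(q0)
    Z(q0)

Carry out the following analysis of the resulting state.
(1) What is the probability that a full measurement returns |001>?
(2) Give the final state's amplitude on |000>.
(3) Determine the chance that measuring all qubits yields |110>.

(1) The probability of measuring |001> is 1/2.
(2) |000> carries amplitude sqrt(2)/2 in the final state.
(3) The probability of measuring |110> is 0.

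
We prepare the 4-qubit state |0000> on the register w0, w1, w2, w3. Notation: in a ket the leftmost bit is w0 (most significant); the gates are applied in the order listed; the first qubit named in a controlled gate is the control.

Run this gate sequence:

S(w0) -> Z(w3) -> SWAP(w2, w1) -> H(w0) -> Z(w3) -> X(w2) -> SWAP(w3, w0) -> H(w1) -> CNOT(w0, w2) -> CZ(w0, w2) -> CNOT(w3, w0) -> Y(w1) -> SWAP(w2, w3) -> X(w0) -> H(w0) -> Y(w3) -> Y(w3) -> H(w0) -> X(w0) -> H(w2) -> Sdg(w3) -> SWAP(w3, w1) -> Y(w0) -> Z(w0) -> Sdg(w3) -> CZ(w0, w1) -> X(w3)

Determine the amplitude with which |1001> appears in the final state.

|1001> carries amplitude 0 in the final state.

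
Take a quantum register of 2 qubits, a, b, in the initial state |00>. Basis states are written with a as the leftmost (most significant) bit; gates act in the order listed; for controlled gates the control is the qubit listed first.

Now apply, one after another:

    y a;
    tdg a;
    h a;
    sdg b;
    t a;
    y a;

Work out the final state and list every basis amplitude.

The resulting statevector has amplitude -sqrt(2)/2 on |00>, 0 on |01>, sqrt(2)*exp(3*I*pi/4)/2 on |10>, 0 on |11>.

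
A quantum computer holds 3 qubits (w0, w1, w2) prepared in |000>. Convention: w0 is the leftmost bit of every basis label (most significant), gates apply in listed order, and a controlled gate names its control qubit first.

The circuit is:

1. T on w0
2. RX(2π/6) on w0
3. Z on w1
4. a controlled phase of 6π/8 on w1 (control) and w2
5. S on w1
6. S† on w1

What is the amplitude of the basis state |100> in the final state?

|100> carries amplitude -I/2 in the final state.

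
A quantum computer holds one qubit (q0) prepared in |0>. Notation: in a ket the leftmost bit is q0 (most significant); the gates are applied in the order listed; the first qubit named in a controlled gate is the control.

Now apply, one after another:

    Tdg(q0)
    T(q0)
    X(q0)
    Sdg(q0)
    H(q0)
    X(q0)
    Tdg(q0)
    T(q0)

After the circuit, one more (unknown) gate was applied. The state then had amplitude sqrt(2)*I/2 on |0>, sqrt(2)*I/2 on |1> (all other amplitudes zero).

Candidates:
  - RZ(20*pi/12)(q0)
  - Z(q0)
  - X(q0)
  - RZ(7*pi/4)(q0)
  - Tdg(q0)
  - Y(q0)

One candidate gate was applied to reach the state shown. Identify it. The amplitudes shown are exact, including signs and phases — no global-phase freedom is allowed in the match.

It was Z(q0) that produced the state shown.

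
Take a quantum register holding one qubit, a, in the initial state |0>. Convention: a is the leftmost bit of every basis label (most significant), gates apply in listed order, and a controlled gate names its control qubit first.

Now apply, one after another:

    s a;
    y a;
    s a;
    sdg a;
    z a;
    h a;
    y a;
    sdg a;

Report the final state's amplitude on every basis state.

After the circuit, the state carries amplitude sqrt(2)/2 on |0>, -sqrt(2)*I/2 on |1>.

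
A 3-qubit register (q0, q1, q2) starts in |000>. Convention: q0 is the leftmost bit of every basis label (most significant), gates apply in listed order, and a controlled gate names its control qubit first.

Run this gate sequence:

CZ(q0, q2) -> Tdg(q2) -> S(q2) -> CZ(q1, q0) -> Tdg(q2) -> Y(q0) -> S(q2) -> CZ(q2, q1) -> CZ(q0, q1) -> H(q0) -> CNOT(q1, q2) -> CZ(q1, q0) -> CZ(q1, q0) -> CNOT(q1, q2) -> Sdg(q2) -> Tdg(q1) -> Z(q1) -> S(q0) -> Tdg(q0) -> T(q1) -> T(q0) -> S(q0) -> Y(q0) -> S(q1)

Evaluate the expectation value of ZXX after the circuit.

The observable ZXX averages to 0. Key observation: gates 11-14 undo each other exactly, leaving only the rest of the circuit to track.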